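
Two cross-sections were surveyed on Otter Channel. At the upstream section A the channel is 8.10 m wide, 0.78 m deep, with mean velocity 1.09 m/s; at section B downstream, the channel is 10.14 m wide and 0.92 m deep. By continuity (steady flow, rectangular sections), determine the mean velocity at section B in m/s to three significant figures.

0.738 m/s

Q = A₁V₁ = (8.10×0.78) × 1.09 = 6.887 m³/s
A₂ = 10.14 × 0.92 = 9.329 m²
V₂ = Q/A₂ = 6.887/9.329 = 0.7382 m/s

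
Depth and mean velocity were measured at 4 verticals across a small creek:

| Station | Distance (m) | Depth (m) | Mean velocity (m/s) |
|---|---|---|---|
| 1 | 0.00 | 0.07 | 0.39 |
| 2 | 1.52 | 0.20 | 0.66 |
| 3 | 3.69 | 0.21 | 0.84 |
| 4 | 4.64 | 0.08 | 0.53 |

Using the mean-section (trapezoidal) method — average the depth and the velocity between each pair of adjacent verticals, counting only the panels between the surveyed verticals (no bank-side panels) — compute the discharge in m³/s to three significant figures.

Panel 1-2: Δb = 1.52 m, d̄ = (0.07+0.20)/2 = 0.135, v̄ = (0.39+0.66)/2 = 0.525 → q = 1.52×0.135×0.525 = 0.1077 m³/s
Panel 2-3: Δb = 2.17 m, d̄ = (0.20+0.21)/2 = 0.205, v̄ = (0.66+0.84)/2 = 0.75 → q = 2.17×0.205×0.75 = 0.3336 m³/s
Panel 3-4: Δb = 0.95 m, d̄ = (0.21+0.08)/2 = 0.145, v̄ = (0.84+0.53)/2 = 0.685 → q = 0.95×0.145×0.685 = 0.09436 m³/s
Q = Σ q = 0.5357 m³/s

0.536 m³/s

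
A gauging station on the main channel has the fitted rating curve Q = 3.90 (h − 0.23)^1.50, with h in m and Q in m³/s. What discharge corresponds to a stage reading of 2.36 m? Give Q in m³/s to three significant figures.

12.1 m³/s

Q = 3.90 × (2.36 − 0.23)^1.50 = 3.90 × 2.13^1.50 = 12.12 m³/s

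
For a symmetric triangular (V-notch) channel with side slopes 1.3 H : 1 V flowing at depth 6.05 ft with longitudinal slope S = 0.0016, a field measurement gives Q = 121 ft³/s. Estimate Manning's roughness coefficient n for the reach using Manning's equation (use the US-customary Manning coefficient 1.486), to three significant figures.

0.0419

A = z·y² = 1.3×6.05² = 47.58 ft²
P = 2y√(1+z²) = 2×6.05×√(1+1.3²) = 19.85 ft
R = A/P = 47.58/19.85 = 2.398 ft
n = (1.486/Q)·A·R^(2/3)·S^(1/2) = (1.486/121) × 47.58 × 1.791 × 0.04000 = 0.04187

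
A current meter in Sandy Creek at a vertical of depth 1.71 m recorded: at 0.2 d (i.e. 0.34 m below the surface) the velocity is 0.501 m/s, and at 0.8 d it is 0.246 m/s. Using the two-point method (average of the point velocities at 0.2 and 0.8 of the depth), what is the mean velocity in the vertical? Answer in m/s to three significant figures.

v̄ = (0.501 + 0.246) / 2 = 0.3735 m/s

0.374 m/s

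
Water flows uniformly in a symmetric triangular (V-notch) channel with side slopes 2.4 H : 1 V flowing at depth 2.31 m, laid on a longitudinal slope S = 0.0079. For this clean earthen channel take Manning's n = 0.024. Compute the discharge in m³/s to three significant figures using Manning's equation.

49.5 m³/s

A = z·y² = 2.4×2.31² = 12.81 m²
P = 2y√(1+z²) = 2×2.31×√(1+2.4²) = 12.01 m
R = A/P = 12.81/12.01 = 1.066 m
Q = (1/n)·A·R^(2/3)·S^(1/2) = (1/0.024) × 12.81 × 1.066^(2/3) × 0.0079^(1/2) = 49.50 m³/s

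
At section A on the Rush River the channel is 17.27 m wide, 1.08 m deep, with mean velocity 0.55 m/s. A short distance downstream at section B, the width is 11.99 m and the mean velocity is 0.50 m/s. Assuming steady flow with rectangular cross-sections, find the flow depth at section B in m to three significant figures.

1.71 m

Q = A₁V₁ = (17.27×1.08) × 0.55 = 10.26 m³/s
d₂ = Q/(b₂ V₂) = 10.26/(11.99×0.50) = 1.711 m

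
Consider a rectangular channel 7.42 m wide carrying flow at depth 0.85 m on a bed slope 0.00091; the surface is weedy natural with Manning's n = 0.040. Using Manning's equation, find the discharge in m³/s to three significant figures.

A = b·y = 7.42 × 0.85 = 6.307 m²
P = b + 2y = 7.42 + 2×0.85 = 9.120 m
R = A/P = 6.307/9.120 = 0.6916 m
Q = (1/n)·A·R^(2/3)·S^(1/2) = (1/0.040) × 6.307 × 0.6916^(2/3) × 0.00091^(1/2) = 3.720 m³/s

3.72 m³/s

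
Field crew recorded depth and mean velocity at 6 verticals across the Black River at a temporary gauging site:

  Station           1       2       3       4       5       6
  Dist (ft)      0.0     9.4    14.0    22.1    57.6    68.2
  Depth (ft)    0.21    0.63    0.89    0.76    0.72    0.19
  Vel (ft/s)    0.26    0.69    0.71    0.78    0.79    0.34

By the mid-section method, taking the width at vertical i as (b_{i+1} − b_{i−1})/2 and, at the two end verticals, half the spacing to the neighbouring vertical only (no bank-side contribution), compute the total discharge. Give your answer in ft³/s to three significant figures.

33.7 ft³/s

w_1 = (9.4 − 0.0)/2 = 4.7 ft; q_1 = 0.26 × 0.21 × 4.7 = 0.2566 ft³/s
w_2 = (14.0 − 0.0)/2 = 7 ft; q_2 = 0.69 × 0.63 × 7 = 3.043 ft³/s
w_3 = (22.1 − 9.4)/2 = 6.35 ft; q_3 = 0.71 × 0.89 × 6.35 = 4.013 ft³/s
w_4 = (57.6 − 14.0)/2 = 21.8 ft; q_4 = 0.78 × 0.76 × 21.8 = 12.92 ft³/s
w_5 = (68.2 − 22.1)/2 = 23.05 ft; q_5 = 0.79 × 0.72 × 23.05 = 13.11 ft³/s
w_6 = (68.2 − 57.6)/2 = 5.3 ft; q_6 = 0.34 × 0.19 × 5.3 = 0.3424 ft³/s
Q = Σ qᵢ = 33.69 ft³/s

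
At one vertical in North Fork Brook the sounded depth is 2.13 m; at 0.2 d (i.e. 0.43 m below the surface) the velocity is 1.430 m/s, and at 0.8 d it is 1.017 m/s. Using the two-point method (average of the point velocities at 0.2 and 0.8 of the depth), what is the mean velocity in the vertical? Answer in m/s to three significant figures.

1.22 m/s

v̄ = (1.430 + 1.017) / 2 = 1.224 m/s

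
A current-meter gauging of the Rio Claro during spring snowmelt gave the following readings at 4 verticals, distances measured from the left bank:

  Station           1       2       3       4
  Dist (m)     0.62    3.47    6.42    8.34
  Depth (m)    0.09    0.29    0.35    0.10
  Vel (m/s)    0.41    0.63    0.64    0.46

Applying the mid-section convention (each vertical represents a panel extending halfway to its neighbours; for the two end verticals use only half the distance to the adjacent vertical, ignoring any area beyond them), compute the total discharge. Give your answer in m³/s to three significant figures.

w_1 = (3.47 − 0.62)/2 = 1.425 m; q_1 = 0.41 × 0.09 × 1.425 = 0.05258 m³/s
w_2 = (6.42 − 0.62)/2 = 2.9 m; q_2 = 0.63 × 0.29 × 2.9 = 0.5298 m³/s
w_3 = (8.34 − 3.47)/2 = 2.435 m; q_3 = 0.64 × 0.35 × 2.435 = 0.5454 m³/s
w_4 = (8.34 − 6.42)/2 = 0.96 m; q_4 = 0.46 × 0.10 × 0.96 = 0.04416 m³/s
Q = Σ qᵢ = 1.172 m³/s

1.17 m³/s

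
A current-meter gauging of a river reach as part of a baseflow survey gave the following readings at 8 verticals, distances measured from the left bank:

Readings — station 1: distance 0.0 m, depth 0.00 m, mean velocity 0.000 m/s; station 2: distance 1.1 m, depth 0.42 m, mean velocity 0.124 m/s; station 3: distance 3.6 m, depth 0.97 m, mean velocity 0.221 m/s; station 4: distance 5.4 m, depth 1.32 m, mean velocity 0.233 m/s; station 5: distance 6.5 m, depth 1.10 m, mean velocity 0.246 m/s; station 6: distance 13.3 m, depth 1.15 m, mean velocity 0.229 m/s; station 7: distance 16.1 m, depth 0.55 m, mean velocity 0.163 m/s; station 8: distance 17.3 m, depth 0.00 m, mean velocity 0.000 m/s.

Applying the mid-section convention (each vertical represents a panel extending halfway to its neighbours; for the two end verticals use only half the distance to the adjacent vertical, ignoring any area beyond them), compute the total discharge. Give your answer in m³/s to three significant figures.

w_2 = (3.6 − 0.0)/2 = 1.8 m; q_2 = 0.124 × 0.42 × 1.8 = 0.09374 m³/s
w_3 = (5.4 − 1.1)/2 = 2.15 m; q_3 = 0.221 × 0.97 × 2.15 = 0.4609 m³/s
w_4 = (6.5 − 3.6)/2 = 1.45 m; q_4 = 0.233 × 1.32 × 1.45 = 0.4460 m³/s
w_5 = (13.3 − 5.4)/2 = 3.95 m; q_5 = 0.246 × 1.10 × 3.95 = 1.069 m³/s
w_6 = (16.1 − 6.5)/2 = 4.8 m; q_6 = 0.229 × 1.15 × 4.8 = 1.264 m³/s
w_7 = (17.3 − 13.3)/2 = 2 m; q_7 = 0.163 × 0.55 × 2 = 0.1793 m³/s
Stations 1, 8 contribute zero (depth or velocity is 0).
Q = Σ qᵢ = 3.513 m³/s

3.51 m³/s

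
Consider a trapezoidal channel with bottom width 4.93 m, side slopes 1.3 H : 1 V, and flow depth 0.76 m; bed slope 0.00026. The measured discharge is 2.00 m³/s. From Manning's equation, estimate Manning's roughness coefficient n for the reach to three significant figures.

0.0260

A = (b + z·y)·y = (4.93 + 1.3×0.76)×0.76 = 4.498 m²
P = b + 2y√(1+z²) = 4.93 + 2×0.76×√(1+1.3²) = 7.423 m
R = A/P = 4.498/7.423 = 0.6059 m
n = (1/Q)·A·R^(2/3)·S^(1/2) = (1/2.00) × 4.498 × 0.7160 × 0.01612 = 0.02596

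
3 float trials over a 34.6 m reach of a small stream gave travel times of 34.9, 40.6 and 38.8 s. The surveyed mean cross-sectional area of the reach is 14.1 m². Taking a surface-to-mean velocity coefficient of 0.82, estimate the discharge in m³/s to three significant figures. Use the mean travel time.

t̄ = (34.9 + 40.6 + 38.8) / 3 = 38.1 s
v_surface = L / t̄ = 34.6 / 38.1 = 0.9081 m/s
v_mean = 0.82 × 0.9081 = 0.7447 m/s
Q = A × v_mean = 14.1 × 0.7447 = 10.50 m³/s

10.5 m³/s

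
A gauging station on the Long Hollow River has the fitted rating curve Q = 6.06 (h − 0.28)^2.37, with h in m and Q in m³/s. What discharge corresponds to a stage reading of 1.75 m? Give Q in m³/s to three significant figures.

15.1 m³/s

Q = 6.06 × (1.75 − 0.28)^2.37 = 6.06 × 1.47^2.37 = 15.10 m³/s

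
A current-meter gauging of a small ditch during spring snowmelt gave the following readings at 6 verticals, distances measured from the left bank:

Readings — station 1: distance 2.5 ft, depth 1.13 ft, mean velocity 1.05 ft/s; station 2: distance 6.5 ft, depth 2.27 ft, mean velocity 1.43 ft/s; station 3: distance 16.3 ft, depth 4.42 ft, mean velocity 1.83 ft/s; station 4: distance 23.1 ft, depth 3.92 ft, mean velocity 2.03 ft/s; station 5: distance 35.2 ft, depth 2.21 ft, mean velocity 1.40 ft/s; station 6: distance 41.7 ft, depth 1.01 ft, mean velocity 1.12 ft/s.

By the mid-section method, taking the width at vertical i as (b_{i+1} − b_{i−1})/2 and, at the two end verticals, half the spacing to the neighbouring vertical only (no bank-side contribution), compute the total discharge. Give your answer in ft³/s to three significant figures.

200 ft³/s

w_1 = (6.5 − 2.5)/2 = 2 ft; q_1 = 1.05 × 1.13 × 2 = 2.373 ft³/s
w_2 = (16.3 − 2.5)/2 = 6.9 ft; q_2 = 1.43 × 2.27 × 6.9 = 22.40 ft³/s
w_3 = (23.1 − 6.5)/2 = 8.3 ft; q_3 = 1.83 × 4.42 × 8.3 = 67.14 ft³/s
w_4 = (35.2 − 16.3)/2 = 9.45 ft; q_4 = 2.03 × 3.92 × 9.45 = 75.20 ft³/s
w_5 = (41.7 − 23.1)/2 = 9.3 ft; q_5 = 1.40 × 2.21 × 9.3 = 28.77 ft³/s
w_6 = (41.7 − 35.2)/2 = 3.25 ft; q_6 = 1.12 × 1.01 × 3.25 = 3.676 ft³/s
Q = Σ qᵢ = 199.6 ft³/s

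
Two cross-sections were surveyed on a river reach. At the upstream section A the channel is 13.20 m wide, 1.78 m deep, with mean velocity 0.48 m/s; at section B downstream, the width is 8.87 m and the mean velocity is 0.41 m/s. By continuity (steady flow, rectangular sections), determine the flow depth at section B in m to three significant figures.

3.10 m

Q = A₁V₁ = (13.20×1.78) × 0.48 = 11.28 m³/s
d₂ = Q/(b₂ V₂) = 11.28/(8.87×0.41) = 3.101 m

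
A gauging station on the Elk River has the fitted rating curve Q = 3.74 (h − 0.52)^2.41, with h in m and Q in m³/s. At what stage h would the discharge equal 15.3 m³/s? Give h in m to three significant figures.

2.31 m

h − h₀ = (Q/C)^(1/b) = (15.3/3.74)^(1/2.41) = 1.794 m
h = 0.52 + 1.794 = 2.314 m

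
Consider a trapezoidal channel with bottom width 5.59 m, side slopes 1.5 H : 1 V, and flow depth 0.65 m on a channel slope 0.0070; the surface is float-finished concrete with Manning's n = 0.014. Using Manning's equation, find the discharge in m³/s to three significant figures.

A = (b + z·y)·y = (5.59 + 1.5×0.65)×0.65 = 4.267 m²
P = b + 2y√(1+z²) = 5.59 + 2×0.65×√(1+1.5²) = 7.934 m
R = A/P = 4.267/7.934 = 0.5379 m
Q = (1/n)·A·R^(2/3)·S^(1/2) = (1/0.014) × 4.267 × 0.5379^(2/3) × 0.0070^(1/2) = 16.87 m³/s

16.9 m³/s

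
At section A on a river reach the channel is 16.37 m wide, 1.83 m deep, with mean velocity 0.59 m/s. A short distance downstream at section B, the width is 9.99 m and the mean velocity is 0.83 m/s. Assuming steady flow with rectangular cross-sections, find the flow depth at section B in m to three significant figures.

2.13 m

Q = A₁V₁ = (16.37×1.83) × 0.59 = 17.67 m³/s
d₂ = Q/(b₂ V₂) = 17.67/(9.99×0.83) = 2.132 m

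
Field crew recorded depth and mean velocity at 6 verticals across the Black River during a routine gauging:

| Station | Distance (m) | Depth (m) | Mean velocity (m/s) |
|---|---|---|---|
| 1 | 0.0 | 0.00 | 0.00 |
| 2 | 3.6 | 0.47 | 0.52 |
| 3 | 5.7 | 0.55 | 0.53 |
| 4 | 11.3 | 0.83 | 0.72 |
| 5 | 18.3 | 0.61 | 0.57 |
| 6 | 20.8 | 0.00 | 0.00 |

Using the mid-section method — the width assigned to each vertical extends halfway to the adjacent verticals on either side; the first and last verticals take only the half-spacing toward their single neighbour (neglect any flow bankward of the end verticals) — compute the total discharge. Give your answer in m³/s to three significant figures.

7.24 m³/s

w_2 = (5.7 − 0.0)/2 = 2.85 m; q_2 = 0.52 × 0.47 × 2.85 = 0.6965 m³/s
w_3 = (11.3 − 3.6)/2 = 3.85 m; q_3 = 0.53 × 0.55 × 3.85 = 1.122 m³/s
w_4 = (18.3 − 5.7)/2 = 6.3 m; q_4 = 0.72 × 0.83 × 6.3 = 3.765 m³/s
w_5 = (20.8 − 11.3)/2 = 4.75 m; q_5 = 0.57 × 0.61 × 4.75 = 1.652 m³/s
Stations 1, 6 contribute zero (depth or velocity is 0).
Q = Σ qᵢ = 7.235 m³/s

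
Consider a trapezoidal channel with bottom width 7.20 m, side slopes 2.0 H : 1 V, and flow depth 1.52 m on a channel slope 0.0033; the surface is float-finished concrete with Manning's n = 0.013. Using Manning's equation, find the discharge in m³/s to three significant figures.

73.8 m³/s

A = (b + z·y)·y = (7.20 + 2.0×1.52)×1.52 = 15.56 m²
P = b + 2y√(1+z²) = 7.20 + 2×1.52×√(1+2.0²) = 14.00 m
R = A/P = 15.56/14.00 = 1.112 m
Q = (1/n)·A·R^(2/3)·S^(1/2) = (1/0.013) × 15.56 × 1.112^(2/3) × 0.0033^(1/2) = 73.82 m³/s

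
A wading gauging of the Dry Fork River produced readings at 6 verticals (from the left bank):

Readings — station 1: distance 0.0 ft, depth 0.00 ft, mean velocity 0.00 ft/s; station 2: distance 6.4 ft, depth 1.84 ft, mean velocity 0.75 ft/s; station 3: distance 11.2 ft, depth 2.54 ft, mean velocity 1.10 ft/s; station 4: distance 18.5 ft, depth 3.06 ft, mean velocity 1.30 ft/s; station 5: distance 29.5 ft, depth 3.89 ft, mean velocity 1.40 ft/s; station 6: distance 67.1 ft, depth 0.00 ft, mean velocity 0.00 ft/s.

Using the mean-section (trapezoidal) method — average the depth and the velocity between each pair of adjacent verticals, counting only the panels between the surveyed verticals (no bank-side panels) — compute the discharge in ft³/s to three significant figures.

139 ft³/s

Panel 1-2: Δb = 6.4 ft, d̄ = (0.00+1.84)/2 = 0.92, v̄ = (0.00+0.75)/2 = 0.375 → q = 6.4×0.92×0.375 = 2.208 ft³/s
Panel 2-3: Δb = 4.8 ft, d̄ = (1.84+2.54)/2 = 2.19, v̄ = (0.75+1.10)/2 = 0.925 → q = 4.8×2.19×0.925 = 9.724 ft³/s
Panel 3-4: Δb = 7.3 ft, d̄ = (2.54+3.06)/2 = 2.8, v̄ = (1.10+1.30)/2 = 1.2 → q = 7.3×2.8×1.2 = 24.53 ft³/s
Panel 4-5: Δb = 11 ft, d̄ = (3.06+3.89)/2 = 3.475, v̄ = (1.30+1.40)/2 = 1.35 → q = 11×3.475×1.35 = 51.60 ft³/s
Panel 5-6: Δb = 37.6 ft, d̄ = (3.89+0.00)/2 = 1.945, v̄ = (1.40+0.00)/2 = 0.7 → q = 37.6×1.945×0.7 = 51.19 ft³/s
Q = Σ q = 139.3 ft³/s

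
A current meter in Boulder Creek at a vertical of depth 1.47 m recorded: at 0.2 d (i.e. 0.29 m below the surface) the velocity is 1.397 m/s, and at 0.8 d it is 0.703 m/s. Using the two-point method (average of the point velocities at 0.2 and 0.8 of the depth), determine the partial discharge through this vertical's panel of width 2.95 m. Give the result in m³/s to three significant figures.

v̄ = (1.397 + 0.703) / 2 = 1.050 m/s
q = v̄ × d × w = 1.050 × 1.47 × 2.95 = 4.553 m³/s

4.55 m³/s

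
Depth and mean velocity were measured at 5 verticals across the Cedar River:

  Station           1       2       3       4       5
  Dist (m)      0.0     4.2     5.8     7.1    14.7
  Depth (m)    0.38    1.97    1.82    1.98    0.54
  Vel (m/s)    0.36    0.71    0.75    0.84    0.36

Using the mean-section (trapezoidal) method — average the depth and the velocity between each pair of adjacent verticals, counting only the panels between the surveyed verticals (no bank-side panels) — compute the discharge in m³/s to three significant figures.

Panel 1-2: Δb = 4.2 m, d̄ = (0.38+1.97)/2 = 1.175, v̄ = (0.36+0.71)/2 = 0.535 → q = 4.2×1.175×0.535 = 2.640 m³/s
Panel 2-3: Δb = 1.6 m, d̄ = (1.97+1.82)/2 = 1.895, v̄ = (0.71+0.75)/2 = 0.73 → q = 1.6×1.895×0.73 = 2.213 m³/s
Panel 3-4: Δb = 1.3 m, d̄ = (1.82+1.98)/2 = 1.9, v̄ = (0.75+0.84)/2 = 0.795 → q = 1.3×1.9×0.795 = 1.964 m³/s
Panel 4-5: Δb = 7.6 m, d̄ = (1.98+0.54)/2 = 1.26, v̄ = (0.84+0.36)/2 = 0.6 → q = 7.6×1.26×0.6 = 5.746 m³/s
Q = Σ q = 12.56 m³/s

12.6 m³/s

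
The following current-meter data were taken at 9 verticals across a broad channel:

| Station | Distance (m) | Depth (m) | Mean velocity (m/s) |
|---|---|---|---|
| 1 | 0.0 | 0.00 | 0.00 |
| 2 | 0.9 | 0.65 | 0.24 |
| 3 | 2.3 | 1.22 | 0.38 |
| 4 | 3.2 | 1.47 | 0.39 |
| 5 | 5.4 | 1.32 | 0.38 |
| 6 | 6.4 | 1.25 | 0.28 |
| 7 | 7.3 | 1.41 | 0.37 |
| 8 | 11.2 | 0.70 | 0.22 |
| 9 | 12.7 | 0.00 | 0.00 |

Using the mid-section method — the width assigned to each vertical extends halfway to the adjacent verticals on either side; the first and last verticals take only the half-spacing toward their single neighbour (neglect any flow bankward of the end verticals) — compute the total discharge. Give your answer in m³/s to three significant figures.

w_2 = (2.3 − 0.0)/2 = 1.15 m; q_2 = 0.24 × 0.65 × 1.15 = 0.1794 m³/s
w_3 = (3.2 − 0.9)/2 = 1.15 m; q_3 = 0.38 × 1.22 × 1.15 = 0.5331 m³/s
w_4 = (5.4 − 2.3)/2 = 1.55 m; q_4 = 0.39 × 1.47 × 1.55 = 0.8886 m³/s
w_5 = (6.4 − 3.2)/2 = 1.6 m; q_5 = 0.38 × 1.32 × 1.6 = 0.8026 m³/s
w_6 = (7.3 − 5.4)/2 = 0.95 m; q_6 = 0.28 × 1.25 × 0.95 = 0.3325 m³/s
w_7 = (11.2 − 6.4)/2 = 2.4 m; q_7 = 0.37 × 1.41 × 2.4 = 1.252 m³/s
w_8 = (12.7 − 7.3)/2 = 2.7 m; q_8 = 0.22 × 0.70 × 2.7 = 0.4158 m³/s
Stations 1, 9 contribute zero (depth or velocity is 0).
Q = Σ qᵢ = 4.404 m³/s

4.40 m³/s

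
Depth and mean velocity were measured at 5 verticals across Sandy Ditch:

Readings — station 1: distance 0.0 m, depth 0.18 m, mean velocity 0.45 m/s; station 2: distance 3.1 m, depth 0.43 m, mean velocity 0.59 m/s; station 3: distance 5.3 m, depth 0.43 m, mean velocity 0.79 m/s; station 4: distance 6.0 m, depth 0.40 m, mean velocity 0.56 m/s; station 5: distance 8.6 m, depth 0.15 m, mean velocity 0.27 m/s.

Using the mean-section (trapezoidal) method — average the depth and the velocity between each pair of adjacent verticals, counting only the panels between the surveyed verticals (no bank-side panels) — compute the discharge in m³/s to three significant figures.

1.64 m³/s

Panel 1-2: Δb = 3.1 m, d̄ = (0.18+0.43)/2 = 0.305, v̄ = (0.45+0.59)/2 = 0.52 → q = 3.1×0.305×0.52 = 0.4917 m³/s
Panel 2-3: Δb = 2.2 m, d̄ = (0.43+0.43)/2 = 0.43, v̄ = (0.59+0.79)/2 = 0.69 → q = 2.2×0.43×0.69 = 0.6527 m³/s
Panel 3-4: Δb = 0.7 m, d̄ = (0.43+0.40)/2 = 0.415, v̄ = (0.79+0.56)/2 = 0.675 → q = 0.7×0.415×0.675 = 0.1961 m³/s
Panel 4-5: Δb = 2.6 m, d̄ = (0.40+0.15)/2 = 0.275, v̄ = (0.56+0.27)/2 = 0.415 → q = 2.6×0.275×0.415 = 0.2967 m³/s
Q = Σ q = 1.637 m³/s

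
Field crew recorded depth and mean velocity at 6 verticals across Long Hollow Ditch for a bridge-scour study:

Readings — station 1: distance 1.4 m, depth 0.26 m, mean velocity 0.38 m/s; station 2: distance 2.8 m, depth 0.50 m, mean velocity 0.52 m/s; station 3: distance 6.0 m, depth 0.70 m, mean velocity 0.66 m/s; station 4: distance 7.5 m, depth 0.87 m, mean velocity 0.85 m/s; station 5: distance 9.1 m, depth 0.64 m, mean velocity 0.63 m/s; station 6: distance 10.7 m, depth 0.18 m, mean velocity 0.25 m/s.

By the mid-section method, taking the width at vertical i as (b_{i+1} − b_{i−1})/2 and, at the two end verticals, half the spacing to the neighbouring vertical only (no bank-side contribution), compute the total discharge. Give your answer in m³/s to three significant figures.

3.58 m³/s

w_1 = (2.8 − 1.4)/2 = 0.7 m; q_1 = 0.38 × 0.26 × 0.7 = 0.06916 m³/s
w_2 = (6.0 − 1.4)/2 = 2.3 m; q_2 = 0.52 × 0.50 × 2.3 = 0.5980 m³/s
w_3 = (7.5 − 2.8)/2 = 2.35 m; q_3 = 0.66 × 0.70 × 2.35 = 1.086 m³/s
w_4 = (9.1 − 6.0)/2 = 1.55 m; q_4 = 0.85 × 0.87 × 1.55 = 1.146 m³/s
w_5 = (10.7 − 7.5)/2 = 1.6 m; q_5 = 0.63 × 0.64 × 1.6 = 0.6451 m³/s
w_6 = (10.7 − 9.1)/2 = 0.8 m; q_6 = 0.25 × 0.18 × 0.8 = 0.03600 m³/s
Q = Σ qᵢ = 3.580 m³/s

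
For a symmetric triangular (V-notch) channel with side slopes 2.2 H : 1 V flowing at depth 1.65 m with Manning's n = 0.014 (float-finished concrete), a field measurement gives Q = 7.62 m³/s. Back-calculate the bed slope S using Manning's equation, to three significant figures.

A = z·y² = 2.2×1.65² = 5.990 m²
P = 2y√(1+z²) = 2×1.65×√(1+2.2²) = 7.975 m
R = A/P = 5.990/7.975 = 0.7511 m
S = (Q·n / (1·A·R^(2/3)))² = (7.62×0.014 / (1×5.990×0.8263))² = 0.0004647

0.000465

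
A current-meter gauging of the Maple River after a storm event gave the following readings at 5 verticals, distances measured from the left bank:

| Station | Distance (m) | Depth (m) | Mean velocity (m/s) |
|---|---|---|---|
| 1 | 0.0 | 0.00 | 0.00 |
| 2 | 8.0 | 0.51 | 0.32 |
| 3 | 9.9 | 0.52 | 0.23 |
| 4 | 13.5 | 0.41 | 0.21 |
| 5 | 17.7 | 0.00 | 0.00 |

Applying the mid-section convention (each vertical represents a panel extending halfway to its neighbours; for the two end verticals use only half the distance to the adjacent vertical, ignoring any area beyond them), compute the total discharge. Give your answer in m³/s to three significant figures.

w_2 = (9.9 − 0.0)/2 = 4.95 m; q_2 = 0.32 × 0.51 × 4.95 = 0.8078 m³/s
w_3 = (13.5 − 8.0)/2 = 2.75 m; q_3 = 0.23 × 0.52 × 2.75 = 0.3289 m³/s
w_4 = (17.7 − 9.9)/2 = 3.9 m; q_4 = 0.21 × 0.41 × 3.9 = 0.3358 m³/s
Stations 1, 5 contribute zero (depth or velocity is 0).
Q = Σ qᵢ = 1.473 m³/s

1.47 m³/s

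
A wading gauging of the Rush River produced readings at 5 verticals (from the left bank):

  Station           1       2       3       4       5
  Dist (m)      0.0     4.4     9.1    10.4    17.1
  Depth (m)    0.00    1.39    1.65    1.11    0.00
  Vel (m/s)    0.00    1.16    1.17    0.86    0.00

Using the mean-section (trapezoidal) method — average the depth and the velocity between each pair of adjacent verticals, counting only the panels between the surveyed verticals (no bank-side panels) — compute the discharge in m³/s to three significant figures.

13.5 m³/s

Panel 1-2: Δb = 4.4 m, d̄ = (0.00+1.39)/2 = 0.695, v̄ = (0.00+1.16)/2 = 0.58 → q = 4.4×0.695×0.58 = 1.774 m³/s
Panel 2-3: Δb = 4.7 m, d̄ = (1.39+1.65)/2 = 1.52, v̄ = (1.16+1.17)/2 = 1.165 → q = 4.7×1.52×1.165 = 8.323 m³/s
Panel 3-4: Δb = 1.3 m, d̄ = (1.65+1.11)/2 = 1.38, v̄ = (1.17+0.86)/2 = 1.015 → q = 1.3×1.38×1.015 = 1.821 m³/s
Panel 4-5: Δb = 6.7 m, d̄ = (1.11+0.00)/2 = 0.555, v̄ = (0.86+0.00)/2 = 0.43 → q = 6.7×0.555×0.43 = 1.599 m³/s
Q = Σ q = 13.52 m³/s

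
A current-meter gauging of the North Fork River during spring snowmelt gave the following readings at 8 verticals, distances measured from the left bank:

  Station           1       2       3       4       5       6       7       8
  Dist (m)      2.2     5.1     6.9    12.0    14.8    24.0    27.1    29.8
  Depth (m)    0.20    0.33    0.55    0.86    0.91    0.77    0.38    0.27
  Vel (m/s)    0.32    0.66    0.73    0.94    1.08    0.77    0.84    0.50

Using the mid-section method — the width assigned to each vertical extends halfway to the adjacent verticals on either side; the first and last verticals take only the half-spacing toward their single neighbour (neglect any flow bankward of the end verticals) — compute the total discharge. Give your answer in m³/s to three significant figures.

15.8 m³/s

w_1 = (5.1 − 2.2)/2 = 1.45 m; q_1 = 0.32 × 0.20 × 1.45 = 0.09280 m³/s
w_2 = (6.9 − 2.2)/2 = 2.35 m; q_2 = 0.66 × 0.33 × 2.35 = 0.5118 m³/s
w_3 = (12.0 − 5.1)/2 = 3.45 m; q_3 = 0.73 × 0.55 × 3.45 = 1.385 m³/s
w_4 = (14.8 − 6.9)/2 = 3.95 m; q_4 = 0.94 × 0.86 × 3.95 = 3.193 m³/s
w_5 = (24.0 − 12.0)/2 = 6 m; q_5 = 1.08 × 0.91 × 6 = 5.897 m³/s
w_6 = (27.1 − 14.8)/2 = 6.15 m; q_6 = 0.77 × 0.77 × 6.15 = 3.646 m³/s
w_7 = (29.8 − 24.0)/2 = 2.9 m; q_7 = 0.84 × 0.38 × 2.9 = 0.9257 m³/s
w_8 = (29.8 − 27.1)/2 = 1.35 m; q_8 = 0.50 × 0.27 × 1.35 = 0.1823 m³/s
Q = Σ qᵢ = 15.83 m³/s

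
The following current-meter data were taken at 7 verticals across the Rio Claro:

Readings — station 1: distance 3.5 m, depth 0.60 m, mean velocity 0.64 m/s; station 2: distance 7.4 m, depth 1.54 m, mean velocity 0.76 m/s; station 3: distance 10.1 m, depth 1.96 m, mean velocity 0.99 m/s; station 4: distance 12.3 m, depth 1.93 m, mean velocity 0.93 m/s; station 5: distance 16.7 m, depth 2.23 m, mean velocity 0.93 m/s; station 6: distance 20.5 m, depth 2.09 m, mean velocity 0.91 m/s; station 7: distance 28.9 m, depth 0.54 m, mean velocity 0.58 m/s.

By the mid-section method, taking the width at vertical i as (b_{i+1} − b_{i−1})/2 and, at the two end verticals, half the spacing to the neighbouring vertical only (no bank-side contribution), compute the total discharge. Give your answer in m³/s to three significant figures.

36.7 m³/s

w_1 = (7.4 − 3.5)/2 = 1.95 m; q_1 = 0.64 × 0.60 × 1.95 = 0.7488 m³/s
w_2 = (10.1 − 3.5)/2 = 3.3 m; q_2 = 0.76 × 1.54 × 3.3 = 3.862 m³/s
w_3 = (12.3 − 7.4)/2 = 2.45 m; q_3 = 0.99 × 1.96 × 2.45 = 4.754 m³/s
w_4 = (16.7 − 10.1)/2 = 3.3 m; q_4 = 0.93 × 1.93 × 3.3 = 5.923 m³/s
w_5 = (20.5 − 12.3)/2 = 4.1 m; q_5 = 0.93 × 2.23 × 4.1 = 8.503 m³/s
w_6 = (28.9 − 16.7)/2 = 6.1 m; q_6 = 0.91 × 2.09 × 6.1 = 11.60 m³/s
w_7 = (28.9 − 20.5)/2 = 4.2 m; q_7 = 0.58 × 0.54 × 4.2 = 1.315 m³/s
Q = Σ qᵢ = 36.71 m³/s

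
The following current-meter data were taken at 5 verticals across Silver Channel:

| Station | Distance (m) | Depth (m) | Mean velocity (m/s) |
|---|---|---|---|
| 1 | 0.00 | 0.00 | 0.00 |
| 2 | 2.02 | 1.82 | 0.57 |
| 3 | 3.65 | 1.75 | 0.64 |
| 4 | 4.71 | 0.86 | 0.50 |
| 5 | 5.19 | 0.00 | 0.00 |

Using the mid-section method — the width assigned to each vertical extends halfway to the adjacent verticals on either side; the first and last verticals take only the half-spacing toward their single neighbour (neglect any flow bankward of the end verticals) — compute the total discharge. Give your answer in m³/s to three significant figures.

3.73 m³/s

w_2 = (3.65 − 0.00)/2 = 1.825 m; q_2 = 0.57 × 1.82 × 1.825 = 1.893 m³/s
w_3 = (4.71 − 2.02)/2 = 1.345 m; q_3 = 0.64 × 1.75 × 1.345 = 1.506 m³/s
w_4 = (5.19 − 3.65)/2 = 0.77 m; q_4 = 0.50 × 0.86 × 0.77 = 0.3311 m³/s
Stations 1, 5 contribute zero (depth or velocity is 0).
Q = Σ qᵢ = 3.731 m³/s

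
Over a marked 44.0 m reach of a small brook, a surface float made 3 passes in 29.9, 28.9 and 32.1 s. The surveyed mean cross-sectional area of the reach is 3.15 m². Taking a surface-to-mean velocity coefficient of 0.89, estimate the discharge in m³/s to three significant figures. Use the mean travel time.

4.07 m³/s

t̄ = (29.9 + 28.9 + 32.1) / 3 = 30.3 s
v_surface = L / t̄ = 44.0 / 30.3 = 1.452 m/s
v_mean = 0.89 × 1.452 = 1.292 m/s
Q = A × v_mean = 3.15 × 1.292 = 4.071 m³/s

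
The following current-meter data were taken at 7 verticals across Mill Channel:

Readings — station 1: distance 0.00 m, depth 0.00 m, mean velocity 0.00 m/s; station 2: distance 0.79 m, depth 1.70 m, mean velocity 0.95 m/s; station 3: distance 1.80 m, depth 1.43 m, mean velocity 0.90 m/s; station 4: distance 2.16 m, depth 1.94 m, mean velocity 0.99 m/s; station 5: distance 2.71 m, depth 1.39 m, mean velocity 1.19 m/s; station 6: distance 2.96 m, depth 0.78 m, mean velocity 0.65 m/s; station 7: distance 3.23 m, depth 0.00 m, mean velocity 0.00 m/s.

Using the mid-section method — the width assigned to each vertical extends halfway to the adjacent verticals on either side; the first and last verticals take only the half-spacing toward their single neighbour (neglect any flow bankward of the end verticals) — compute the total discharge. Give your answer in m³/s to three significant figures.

w_2 = (1.80 − 0.00)/2 = 0.9 m; q_2 = 0.95 × 1.70 × 0.9 = 1.454 m³/s
w_3 = (2.16 − 0.79)/2 = 0.685 m; q_3 = 0.90 × 1.43 × 0.685 = 0.8816 m³/s
w_4 = (2.71 − 1.80)/2 = 0.455 m; q_4 = 0.99 × 1.94 × 0.455 = 0.8739 m³/s
w_5 = (2.96 − 2.16)/2 = 0.4 m; q_5 = 1.19 × 1.39 × 0.4 = 0.6616 m³/s
w_6 = (3.23 − 2.71)/2 = 0.26 m; q_6 = 0.65 × 0.78 × 0.26 = 0.1318 m³/s
Stations 1, 7 contribute zero (depth or velocity is 0).
Q = Σ qᵢ = 4.002 m³/s

4.00 m³/s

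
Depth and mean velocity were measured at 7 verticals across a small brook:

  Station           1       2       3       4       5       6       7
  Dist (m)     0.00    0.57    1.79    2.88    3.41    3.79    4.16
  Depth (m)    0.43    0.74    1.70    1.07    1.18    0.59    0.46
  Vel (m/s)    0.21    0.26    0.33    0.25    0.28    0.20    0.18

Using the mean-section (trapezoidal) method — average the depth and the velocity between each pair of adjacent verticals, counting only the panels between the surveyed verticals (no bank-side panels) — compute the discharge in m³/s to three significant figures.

1.23 m³/s

Panel 1-2: Δb = 0.57 m, d̄ = (0.43+0.74)/2 = 0.585, v̄ = (0.21+0.26)/2 = 0.235 → q = 0.57×0.585×0.235 = 0.07836 m³/s
Panel 2-3: Δb = 1.22 m, d̄ = (0.74+1.70)/2 = 1.22, v̄ = (0.26+0.33)/2 = 0.295 → q = 1.22×1.22×0.295 = 0.4391 m³/s
Panel 3-4: Δb = 1.09 m, d̄ = (1.70+1.07)/2 = 1.385, v̄ = (0.33+0.25)/2 = 0.29 → q = 1.09×1.385×0.29 = 0.4378 m³/s
Panel 4-5: Δb = 0.53 m, d̄ = (1.07+1.18)/2 = 1.125, v̄ = (0.25+0.28)/2 = 0.265 → q = 0.53×1.125×0.265 = 0.1580 m³/s
Panel 5-6: Δb = 0.38 m, d̄ = (1.18+0.59)/2 = 0.885, v̄ = (0.28+0.20)/2 = 0.24 → q = 0.38×0.885×0.24 = 0.08071 m³/s
Panel 6-7: Δb = 0.37 m, d̄ = (0.59+0.46)/2 = 0.525, v̄ = (0.20+0.18)/2 = 0.19 → q = 0.37×0.525×0.19 = 0.03691 m³/s
Q = Σ q = 1.231 m³/s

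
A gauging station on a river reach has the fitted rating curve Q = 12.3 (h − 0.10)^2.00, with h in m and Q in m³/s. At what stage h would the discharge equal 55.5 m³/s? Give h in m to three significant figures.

h − h₀ = (Q/C)^(1/b) = (55.5/12.3)^(1/2.00) = 2.124 m
h = 0.10 + 2.124 = 2.224 m

2.22 m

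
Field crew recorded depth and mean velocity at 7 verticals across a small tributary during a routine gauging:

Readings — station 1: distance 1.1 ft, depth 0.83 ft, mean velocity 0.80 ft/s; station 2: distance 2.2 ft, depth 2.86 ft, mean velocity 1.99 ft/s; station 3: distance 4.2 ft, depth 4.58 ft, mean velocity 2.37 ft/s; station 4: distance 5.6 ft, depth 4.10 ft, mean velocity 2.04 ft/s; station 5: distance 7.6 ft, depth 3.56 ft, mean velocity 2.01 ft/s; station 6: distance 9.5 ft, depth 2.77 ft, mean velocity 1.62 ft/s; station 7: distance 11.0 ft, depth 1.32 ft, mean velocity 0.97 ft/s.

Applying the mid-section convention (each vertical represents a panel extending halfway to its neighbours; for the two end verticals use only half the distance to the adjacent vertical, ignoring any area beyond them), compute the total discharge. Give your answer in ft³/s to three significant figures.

w_1 = (2.2 − 1.1)/2 = 0.55 ft; q_1 = 0.80 × 0.83 × 0.55 = 0.3652 ft³/s
w_2 = (4.2 − 1.1)/2 = 1.55 ft; q_2 = 1.99 × 2.86 × 1.55 = 8.822 ft³/s
w_3 = (5.6 − 2.2)/2 = 1.7 ft; q_3 = 2.37 × 4.58 × 1.7 = 18.45 ft³/s
w_4 = (7.6 − 4.2)/2 = 1.7 ft; q_4 = 2.04 × 4.10 × 1.7 = 14.22 ft³/s
w_5 = (9.5 − 5.6)/2 = 1.95 ft; q_5 = 2.01 × 3.56 × 1.95 = 13.95 ft³/s
w_6 = (11.0 − 7.6)/2 = 1.7 ft; q_6 = 1.62 × 2.77 × 1.7 = 7.629 ft³/s
w_7 = (11.0 − 9.5)/2 = 0.75 ft; q_7 = 0.97 × 1.32 × 0.75 = 0.9603 ft³/s
Q = Σ qᵢ = 64.40 ft³/s

64.4 ft³/s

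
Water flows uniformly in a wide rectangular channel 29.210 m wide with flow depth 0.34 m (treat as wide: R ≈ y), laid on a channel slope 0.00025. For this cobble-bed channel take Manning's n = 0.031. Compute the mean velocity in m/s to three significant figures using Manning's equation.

0.248 m/s

A = b·y = 29.210 × 0.34 = 9.931 m²
Wide channel: R ≈ y = 0.34 m
Q = (1/n)·A·R^(2/3)·S^(1/2) = (1/0.031) × 9.931 × 0.3400^(2/3) × 0.00025^(1/2) = 2.468 m³/s
V = Q/A = 2.468/9.931 = 0.2485 m/s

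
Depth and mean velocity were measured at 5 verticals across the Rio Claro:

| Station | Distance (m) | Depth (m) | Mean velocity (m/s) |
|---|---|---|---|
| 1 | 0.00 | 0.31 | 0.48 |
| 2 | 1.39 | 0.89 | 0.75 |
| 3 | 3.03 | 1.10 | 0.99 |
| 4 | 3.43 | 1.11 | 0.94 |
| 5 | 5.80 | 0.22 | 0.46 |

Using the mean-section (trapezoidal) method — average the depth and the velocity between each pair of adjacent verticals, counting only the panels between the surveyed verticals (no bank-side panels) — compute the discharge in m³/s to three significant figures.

3.46 m³/s

Panel 1-2: Δb = 1.39 m, d̄ = (0.31+0.89)/2 = 0.6, v̄ = (0.48+0.75)/2 = 0.615 → q = 1.39×0.6×0.615 = 0.5129 m³/s
Panel 2-3: Δb = 1.64 m, d̄ = (0.89+1.10)/2 = 0.995, v̄ = (0.75+0.99)/2 = 0.87 → q = 1.64×0.995×0.87 = 1.420 m³/s
Panel 3-4: Δb = 0.4 m, d̄ = (1.10+1.11)/2 = 1.105, v̄ = (0.99+0.94)/2 = 0.965 → q = 0.4×1.105×0.965 = 0.4265 m³/s
Panel 4-5: Δb = 2.37 m, d̄ = (1.11+0.22)/2 = 0.665, v̄ = (0.94+0.46)/2 = 0.7 → q = 2.37×0.665×0.7 = 1.103 m³/s
Q = Σ q = 3.462 m³/s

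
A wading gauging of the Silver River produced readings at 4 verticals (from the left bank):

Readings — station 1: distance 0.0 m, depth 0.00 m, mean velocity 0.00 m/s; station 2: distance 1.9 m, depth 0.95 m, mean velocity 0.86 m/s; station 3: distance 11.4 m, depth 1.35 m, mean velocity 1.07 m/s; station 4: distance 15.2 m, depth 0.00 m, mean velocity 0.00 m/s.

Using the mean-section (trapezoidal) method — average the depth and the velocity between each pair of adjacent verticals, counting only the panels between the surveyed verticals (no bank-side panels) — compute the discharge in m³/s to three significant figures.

Panel 1-2: Δb = 1.9 m, d̄ = (0.00+0.95)/2 = 0.475, v̄ = (0.00+0.86)/2 = 0.43 → q = 1.9×0.475×0.43 = 0.3881 m³/s
Panel 2-3: Δb = 9.5 m, d̄ = (0.95+1.35)/2 = 1.15, v̄ = (0.86+1.07)/2 = 0.965 → q = 9.5×1.15×0.965 = 10.54 m³/s
Panel 3-4: Δb = 3.8 m, d̄ = (1.35+0.00)/2 = 0.675, v̄ = (1.07+0.00)/2 = 0.535 → q = 3.8×0.675×0.535 = 1.372 m³/s
Q = Σ q = 12.30 m³/s

12.3 m³/s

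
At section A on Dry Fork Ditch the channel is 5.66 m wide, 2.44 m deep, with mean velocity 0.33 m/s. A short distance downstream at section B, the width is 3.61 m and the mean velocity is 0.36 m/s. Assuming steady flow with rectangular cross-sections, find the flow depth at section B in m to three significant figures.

3.51 m

Q = A₁V₁ = (5.66×2.44) × 0.33 = 4.557 m³/s
d₂ = Q/(b₂ V₂) = 4.557/(3.61×0.36) = 3.507 m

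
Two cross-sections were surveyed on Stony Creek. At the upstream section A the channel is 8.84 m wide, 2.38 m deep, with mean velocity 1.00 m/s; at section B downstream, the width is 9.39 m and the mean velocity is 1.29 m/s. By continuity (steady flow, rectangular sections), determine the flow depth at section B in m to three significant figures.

1.74 m

Q = A₁V₁ = (8.84×2.38) × 1.00 = 21.04 m³/s
d₂ = Q/(b₂ V₂) = 21.04/(9.39×1.29) = 1.737 m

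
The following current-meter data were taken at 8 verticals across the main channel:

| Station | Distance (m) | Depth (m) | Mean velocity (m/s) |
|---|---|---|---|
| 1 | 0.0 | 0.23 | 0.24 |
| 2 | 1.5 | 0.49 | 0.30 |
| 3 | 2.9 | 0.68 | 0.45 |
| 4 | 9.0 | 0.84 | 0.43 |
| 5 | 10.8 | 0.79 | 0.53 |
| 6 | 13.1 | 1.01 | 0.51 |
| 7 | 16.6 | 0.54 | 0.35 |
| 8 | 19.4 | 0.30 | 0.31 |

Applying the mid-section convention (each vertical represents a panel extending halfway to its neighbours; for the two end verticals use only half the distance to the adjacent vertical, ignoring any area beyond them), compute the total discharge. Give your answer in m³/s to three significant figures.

w_1 = (1.5 − 0.0)/2 = 0.75 m; q_1 = 0.24 × 0.23 × 0.75 = 0.04140 m³/s
w_2 = (2.9 − 0.0)/2 = 1.45 m; q_2 = 0.30 × 0.49 × 1.45 = 0.2132 m³/s
w_3 = (9.0 − 1.5)/2 = 3.75 m; q_3 = 0.45 × 0.68 × 3.75 = 1.148 m³/s
w_4 = (10.8 − 2.9)/2 = 3.95 m; q_4 = 0.43 × 0.84 × 3.95 = 1.427 m³/s
w_5 = (13.1 − 9.0)/2 = 2.05 m; q_5 = 0.53 × 0.79 × 2.05 = 0.8583 m³/s
w_6 = (16.6 − 10.8)/2 = 2.9 m; q_6 = 0.51 × 1.01 × 2.9 = 1.494 m³/s
w_7 = (19.4 − 13.1)/2 = 3.15 m; q_7 = 0.35 × 0.54 × 3.15 = 0.5954 m³/s
w_8 = (19.4 − 16.6)/2 = 1.4 m; q_8 = 0.31 × 0.30 × 1.4 = 0.1302 m³/s
Q = Σ qᵢ = 5.906 m³/s

5.91 m³/s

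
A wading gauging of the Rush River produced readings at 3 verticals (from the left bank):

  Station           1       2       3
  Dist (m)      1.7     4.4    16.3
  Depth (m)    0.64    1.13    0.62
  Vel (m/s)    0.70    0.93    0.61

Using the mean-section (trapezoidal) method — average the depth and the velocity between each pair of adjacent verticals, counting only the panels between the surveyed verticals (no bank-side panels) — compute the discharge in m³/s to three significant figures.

Panel 1-2: Δb = 2.7 m, d̄ = (0.64+1.13)/2 = 0.885, v̄ = (0.70+0.93)/2 = 0.815 → q = 2.7×0.885×0.815 = 1.947 m³/s
Panel 2-3: Δb = 11.9 m, d̄ = (1.13+0.62)/2 = 0.875, v̄ = (0.93+0.61)/2 = 0.77 → q = 11.9×0.875×0.77 = 8.018 m³/s
Q = Σ q = 9.965 m³/s

9.97 m³/s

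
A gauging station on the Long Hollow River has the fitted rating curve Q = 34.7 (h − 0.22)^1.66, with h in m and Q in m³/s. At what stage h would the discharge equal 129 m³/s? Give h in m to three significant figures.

h − h₀ = (Q/C)^(1/b) = (129/34.7)^(1/1.66) = 2.206 m
h = 0.22 + 2.206 = 2.426 m

2.43 m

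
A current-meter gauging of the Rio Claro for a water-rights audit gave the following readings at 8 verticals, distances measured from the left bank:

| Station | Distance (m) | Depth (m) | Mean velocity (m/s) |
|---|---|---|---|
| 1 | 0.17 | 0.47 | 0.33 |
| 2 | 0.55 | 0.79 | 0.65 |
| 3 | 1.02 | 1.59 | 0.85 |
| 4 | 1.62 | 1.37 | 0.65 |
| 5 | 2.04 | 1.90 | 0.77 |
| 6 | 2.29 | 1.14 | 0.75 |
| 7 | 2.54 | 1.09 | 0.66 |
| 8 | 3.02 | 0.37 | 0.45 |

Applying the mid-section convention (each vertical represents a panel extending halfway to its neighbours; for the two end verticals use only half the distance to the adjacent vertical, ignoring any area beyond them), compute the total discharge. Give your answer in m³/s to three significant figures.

w_1 = (0.55 − 0.17)/2 = 0.19 m; q_1 = 0.33 × 0.47 × 0.19 = 0.02947 m³/s
w_2 = (1.02 − 0.17)/2 = 0.425 m; q_2 = 0.65 × 0.79 × 0.425 = 0.2182 m³/s
w_3 = (1.62 − 0.55)/2 = 0.535 m; q_3 = 0.85 × 1.59 × 0.535 = 0.7231 m³/s
w_4 = (2.04 − 1.02)/2 = 0.51 m; q_4 = 0.65 × 1.37 × 0.51 = 0.4542 m³/s
w_5 = (2.29 − 1.62)/2 = 0.335 m; q_5 = 0.77 × 1.90 × 0.335 = 0.4901 m³/s
w_6 = (2.54 − 2.04)/2 = 0.25 m; q_6 = 0.75 × 1.14 × 0.25 = 0.2138 m³/s
w_7 = (3.02 − 2.29)/2 = 0.365 m; q_7 = 0.66 × 1.09 × 0.365 = 0.2626 m³/s
w_8 = (3.02 − 2.54)/2 = 0.24 m; q_8 = 0.45 × 0.37 × 0.24 = 0.03996 m³/s
Q = Σ qᵢ = 2.431 m³/s

2.43 m³/s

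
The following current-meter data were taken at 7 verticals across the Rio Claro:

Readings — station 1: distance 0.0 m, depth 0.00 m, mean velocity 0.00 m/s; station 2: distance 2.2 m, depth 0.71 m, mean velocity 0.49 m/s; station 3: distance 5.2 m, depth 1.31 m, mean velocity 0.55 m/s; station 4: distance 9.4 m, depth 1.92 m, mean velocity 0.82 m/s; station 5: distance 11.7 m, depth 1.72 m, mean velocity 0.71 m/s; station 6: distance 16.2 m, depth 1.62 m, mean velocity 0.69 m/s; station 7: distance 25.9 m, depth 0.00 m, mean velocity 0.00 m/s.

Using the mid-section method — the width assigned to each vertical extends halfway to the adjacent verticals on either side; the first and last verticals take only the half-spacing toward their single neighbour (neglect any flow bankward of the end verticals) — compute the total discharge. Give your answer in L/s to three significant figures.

20700 L/s

w_2 = (5.2 − 0.0)/2 = 2.6 m; q_2 = 0.49 × 0.71 × 2.6 = 0.9045 m³/s
w_3 = (9.4 − 2.2)/2 = 3.6 m; q_3 = 0.55 × 1.31 × 3.6 = 2.594 m³/s
w_4 = (11.7 − 5.2)/2 = 3.25 m; q_4 = 0.82 × 1.92 × 3.25 = 5.117 m³/s
w_5 = (16.2 − 9.4)/2 = 3.4 m; q_5 = 0.71 × 1.72 × 3.4 = 4.152 m³/s
w_6 = (25.9 − 11.7)/2 = 7.1 m; q_6 = 0.69 × 1.62 × 7.1 = 7.936 m³/s
Stations 1, 7 contribute zero (depth or velocity is 0).
Q = Σ qᵢ = 20.70 m³/s
= 20.70 × 1000 = 20700 L/s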